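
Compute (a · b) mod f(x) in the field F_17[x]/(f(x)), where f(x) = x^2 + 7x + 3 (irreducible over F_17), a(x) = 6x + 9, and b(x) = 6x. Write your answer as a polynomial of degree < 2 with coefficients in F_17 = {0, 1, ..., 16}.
a · b ≡ 6x + 11 (mod f(x))

Multiply in F_17[x]: a(x)·b(x) = (6x + 9)·(6x) = 2x^2 + 3x. This has degree ≥ 2, so divide by f(x) over F_17: 2x^2 + 3x = (2)·(x^2 + 7x + 3) + (6x + 11). Hence a·b ≡ 6x + 11 (mod f). (F_17[x]/(f) is a field with 17^2 = 289 elements since f is irreducible of degree 2.)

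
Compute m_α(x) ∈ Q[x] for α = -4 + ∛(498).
m_α(x) = x^3 + 12x^2 + 48x - 434

Set β = α + 4 = ∛(498), so β^3 = 498. Then (α + 4)^3 - 498 = 0, i.e. α is a root of g(x) = (x + 4)^3 - 498 = x^3 + 12x^2 + 48x - 434. Since g(x) = h(x + 4) where h(x) = x^3 - 498, and h is irreducible over Q (because 498 is not a perfect cube, so h has no rational root, and a monic cubic with no rational root is irreducible), g is also irreducible (irreducibility is preserved under the substitution x → x + 4). Hence m_α(x) = x^3 + 12x^2 + 48x - 434.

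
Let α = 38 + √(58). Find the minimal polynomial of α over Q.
m_α(x) = x^2 - 76x + 1386

From α - 38 = √(58), squaring gives (α - 38)^2 = 58, i.e. α^2 - 76α + 1444 = 58, so α^2 - 76α + 1386 = 0. The discriminant of x^2 - 76x + 1386 is (-76)^2 - 4·(1386) = 5776 - 5544 = 232, and 4·(58) is not a perfect square in Q since 58 is squarefree and ≠ 1. Hence x^2 - 76x + 1386 is irreducible over Q and is the minimal polynomial of α.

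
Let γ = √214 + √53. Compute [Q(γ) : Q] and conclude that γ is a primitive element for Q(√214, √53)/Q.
[Q(γ) : Q] = 4 (equivalently, Q(γ) = Q(√214, √53))

Obviously Q(γ) ⊆ Q(√214, √53), and [Q(√214, √53):Q] = 4 (since 214, 53 are distinct squarefree integers > 1 with 11342 not a perfect square). To show equality we compute the minimal polynomial of γ. From γ = √214 + √53: γ^2 = 214 + 2√(11342) + 53 = 267 + 2√(11342), so γ^2 - 267 = 2√(11342); squaring, (γ^2 - 267)^2 = 4·11342, i.e. γ^4 - 534γ^2 + 71289 - 45368 = 0, i.e. γ^4 - 534γ^2 + 25921 = 0. So γ is a root of x^4 - 534x^2 + 25921. This polynomial is irreducible over Q: it has no rational root (each ±√214 ± √53 is irrational), and any factorization into two quadratics over Q would force √(11342) ∈ Q (pairing opposite roots) or √214, √53 ∈ Q (other pairings), all impossible. Hence [Q(γ):Q] = 4 = [Q(√214, √53):Q], so Q(γ) = Q(√214, √53).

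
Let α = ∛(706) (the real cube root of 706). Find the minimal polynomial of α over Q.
m_α(x) = x^3 - 706

α satisfies α^3 = 706, so x^3 - 706 annihilates α. By the rational root test, a rational root p/q (in lowest terms) of x^3 - 706 would satisfy p^3 = 706 q^3, forcing q = 1 and p^3 = 706; but 706 is not a perfect cube, contradiction. A monic cubic over Q with no rational root is irreducible (any nontrivial factorization would include a linear factor). Hence x^3 - 706 is the minimal polynomial of α, and in particular [Q(α):Q] = 3.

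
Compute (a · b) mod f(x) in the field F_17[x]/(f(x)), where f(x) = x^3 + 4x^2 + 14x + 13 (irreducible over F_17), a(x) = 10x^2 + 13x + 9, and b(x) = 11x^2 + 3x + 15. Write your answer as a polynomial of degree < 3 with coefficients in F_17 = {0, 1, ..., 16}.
a · b ≡ 3x^2 + 14x + 2 (mod f(x))

Multiply in F_17[x]: a(x)·b(x) = (10x^2 + 13x + 9)·(11x^2 + 3x + 15) = 8x^4 + 3x^3 + 16x^2 + x + 16. This has degree ≥ 3, so divide by f(x) over F_17: 8x^4 + 3x^3 + 16x^2 + x + 16 = (8x + 5)·(x^3 + 4x^2 + 14x + 13) + (3x^2 + 14x + 2). Hence a·b ≡ 3x^2 + 14x + 2 (mod f). (F_17[x]/(f) is a field with 17^3 = 4913 elements since f is irreducible of degree 3.)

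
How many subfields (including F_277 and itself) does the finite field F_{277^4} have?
F_{277^4} has 3 subfields

The subfields of F_{p^n} are exactly the fields F_{p^d} for d | n (each is the fixed field of the unique index-d subgroup of Gal(F_{p^n}/F_p) ≅ Z/nZ). The divisors of n = 4 are {1, 2, 4}, giving 3 subfields: F_{277^1}, F_{277^2}, F_{277^4}.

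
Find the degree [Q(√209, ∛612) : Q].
[Q(√209, ∛612) : Q] = 6

Let L = Q(√209, ∛612). Since Q(√209) ⊂ L and [Q(√209):Q] = 2, the tower law gives 2 | [L:Q]. Likewise Q(∛612) ⊂ L with [Q(∛612):Q] = 3 (because 612 is not a perfect cube), so 3 | [L:Q]. As gcd(2,3) = 1, [L:Q] is divisible by 6. Conversely L is generated over Q by √209 and ∛612, so [L:Q] ≤ 2·3 = 6. Therefore [Q(√209, ∛612) : Q] = 6.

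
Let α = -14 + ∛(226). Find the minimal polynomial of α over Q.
m_α(x) = x^3 + 42x^2 + 588x + 2518

Set β = α + 14 = ∛(226), so β^3 = 226. Then (α + 14)^3 - 226 = 0, i.e. α is a root of g(x) = (x + 14)^3 - 226 = x^3 + 42x^2 + 588x + 2518. Since g(x) = h(x + 14) where h(x) = x^3 - 226, and h is irreducible over Q (because 226 is not a perfect cube, so h has no rational root, and a monic cubic with no rational root is irreducible), g is also irreducible (irreducibility is preserved under the substitution x → x + 14). Hence m_α(x) = x^3 + 42x^2 + 588x + 2518.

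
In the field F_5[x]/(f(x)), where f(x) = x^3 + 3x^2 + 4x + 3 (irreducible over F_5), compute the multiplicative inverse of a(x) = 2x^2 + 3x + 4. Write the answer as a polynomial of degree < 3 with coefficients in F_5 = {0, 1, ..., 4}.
a(x)^(-1) ≡ 4x^2 + 2x + 3 (mod f(x))

Since f is irreducible over F_5, F_5[x]/(f) is a field and a(x) ≠ 0 has an inverse. Apply the extended Euclidean algorithm to f(x) and a(x) in F_5[x]: f(x) = (3x + 2)·a(x) + (x);  a(x) = (2x + 3)·(x) + (4). The last nonzero remainder is the constant 4 = gcd(f, a) in F_5. Back-substituting through the division chain expresses 4 = s(x)·a(x) + t(x)·f(x) with s(x) ≡ x^2 + 3x + 2 (mod f), so (x^2 + 3x + 2)·a(x) ≡ 4 (mod f). Multiplying by 4^(-1) ≡ 4 in F_5 gives a(x)^(-1) ≡ 4·(x^2 + 3x + 2) ≡ 4x^2 + 2x + 3 (mod f). Check: (2x^2 + 3x + 4)·(4x^2 + 2x + 3) = 3x^4 + x^3 + 3x^2 + 2x + 2 ≡ 1 (mod x^3 + 3x^2 + 4x + 3).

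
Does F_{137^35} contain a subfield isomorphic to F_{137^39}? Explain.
No: F_{137^39} is not a subfield of F_{137^35}

F_{p^m} embeds in F_{p^n} iff m | n. Here 39 ∤ 35 (since 35 = 0·39 + 35 with remainder 35 ≠ 0), so F_{137^39} is not a subfield of F_{137^35}. Equivalently: if it were, the tower law would give 39 = [F_{137^39}:F_137] dividing [F_{137^35}:F_137] = 35, contradiction.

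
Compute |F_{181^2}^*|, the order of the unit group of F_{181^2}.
|F_{181^2}^*| = 32760

F_{181^2} has 181^2 = 32761 elements; its multiplicative group consists of all nonzero elements, so |F_{181^2}^*| = 32761 - 1 = 32760. (It is cyclic since any finite subgroup of the multiplicative group of a field is cyclic.)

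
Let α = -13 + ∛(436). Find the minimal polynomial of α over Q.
m_α(x) = x^3 + 39x^2 + 507x + 1761

Set β = α + 13 = ∛(436), so β^3 = 436. Then (α + 13)^3 - 436 = 0, i.e. α is a root of g(x) = (x + 13)^3 - 436 = x^3 + 39x^2 + 507x + 1761. Since g(x) = h(x + 13) where h(x) = x^3 - 436, and h is irreducible over Q (because 436 is not a perfect cube, so h has no rational root, and a monic cubic with no rational root is irreducible), g is also irreducible (irreducibility is preserved under the substitution x → x + 13). Hence m_α(x) = x^3 + 39x^2 + 507x + 1761.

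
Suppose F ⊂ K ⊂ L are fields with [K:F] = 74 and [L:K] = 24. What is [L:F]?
[L:F] = 1776

The tower law says that for any tower of field extensions F ⊂ K ⊂ L with finite degrees, [L:F] = [L:K] · [K:F]. Here this gives [L:F] = 24 · 74 = 1776.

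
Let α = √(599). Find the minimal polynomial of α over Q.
m_α(x) = x^2 - 599

α satisfies α^2 - 599 = 0, so x^2 - 599 annihilates α. Since d = 599 is squarefree and ≠ 1, it is not a perfect square in Q, so x^2 - 599 has no rational root and is therefore irreducible over Q (a degree-2 polynomial over a field is irreducible iff it has no root). Hence m_α(x) = x^2 - 599.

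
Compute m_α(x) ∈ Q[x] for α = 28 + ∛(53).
m_α(x) = x^3 - 84x^2 + 2352x - 22005

Set β = α - 28 = ∛(53), so β^3 = 53. Then (α - 28)^3 - 53 = 0, i.e. α is a root of g(x) = (x - 28)^3 - 53 = x^3 - 84x^2 + 2352x - 22005. Since g(x) = h(x - 28) where h(x) = x^3 - 53, and h is irreducible over Q (because 53 is not a perfect cube, so h has no rational root, and a monic cubic with no rational root is irreducible), g is also irreducible (irreducibility is preserved under the substitution x → x - 28). Hence m_α(x) = x^3 - 84x^2 + 2352x - 22005.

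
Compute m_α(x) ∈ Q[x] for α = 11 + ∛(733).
m_α(x) = x^3 - 33x^2 + 363x - 2064

Set β = α - 11 = ∛(733), so β^3 = 733. Then (α - 11)^3 - 733 = 0, i.e. α is a root of g(x) = (x - 11)^3 - 733 = x^3 - 33x^2 + 363x - 2064. Since g(x) = h(x - 11) where h(x) = x^3 - 733, and h is irreducible over Q (because 733 is not a perfect cube, so h has no rational root, and a monic cubic with no rational root is irreducible), g is also irreducible (irreducibility is preserved under the substitution x → x - 11). Hence m_α(x) = x^3 - 33x^2 + 363x - 2064.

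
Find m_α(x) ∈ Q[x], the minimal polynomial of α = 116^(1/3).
m_α(x) = x^3 - 116

α satisfies α^3 = 116, so x^3 - 116 annihilates α. By the rational root test, a rational root p/q (in lowest terms) of x^3 - 116 would satisfy p^3 = 116 q^3, forcing q = 1 and p^3 = 116; but 116 is not a perfect cube, contradiction. A monic cubic over Q with no rational root is irreducible (any nontrivial factorization would include a linear factor). Hence x^3 - 116 is the minimal polynomial of α, and in particular [Q(α):Q] = 3.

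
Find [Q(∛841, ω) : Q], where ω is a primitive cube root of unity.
[Q(∛841, ω) : Q] = 6

[Q(∛841):Q] = 3 (min poly x^3 - 841, irreducible since 841 is not a perfect cube). [Q(ω):Q] = 2 (min poly x^2 + x + 1). Since Q(∛841) ⊂ R and ω ∉ R, we have ω ∉ Q(∛841), so x^2 + x + 1 remains irreducible over Q(∛841) and [Q(∛841, ω) : Q(∛841)] = 2. By the tower law, [Q(∛841, ω) : Q] = 3 · 2 = 6. (In fact Q(∛841, ω) is the splitting field of x^3 - 841 over Q.)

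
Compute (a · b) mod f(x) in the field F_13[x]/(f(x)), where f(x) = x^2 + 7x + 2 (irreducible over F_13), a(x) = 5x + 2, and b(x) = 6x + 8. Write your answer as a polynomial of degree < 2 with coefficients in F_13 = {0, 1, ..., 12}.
a · b ≡ 11x + 8 (mod f(x))

Multiply in F_13[x]: a(x)·b(x) = (5x + 2)·(6x + 8) = 4x^2 + 3. This has degree ≥ 2, so divide by f(x) over F_13: 4x^2 + 3 = (4)·(x^2 + 7x + 2) + (11x + 8). Hence a·b ≡ 11x + 8 (mod f). (F_13[x]/(f) is a field with 13^2 = 169 elements since f is irreducible of degree 2.)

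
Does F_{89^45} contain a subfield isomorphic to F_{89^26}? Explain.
No: F_{89^26} is not a subfield of F_{89^45}

F_{p^m} embeds in F_{p^n} iff m | n. Here 26 ∤ 45 (since 45 = 1·26 + 19 with remainder 19 ≠ 0), so F_{89^26} is not a subfield of F_{89^45}. Equivalently: if it were, the tower law would give 26 = [F_{89^26}:F_89] dividing [F_{89^45}:F_89] = 45, contradiction.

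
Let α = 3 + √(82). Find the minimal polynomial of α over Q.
m_α(x) = x^2 - 6x - 73

From α - 3 = √(82), squaring gives (α - 3)^2 = 82, i.e. α^2 - 6α + 9 = 82, so α^2 - 6α - 73 = 0. The discriminant of x^2 - 6x - 73 is (-6)^2 - 4·(-73) = 36 + 292 = 328, and 4·(82) is not a perfect square in Q since 82 is squarefree and ≠ 1. Hence x^2 - 6x - 73 is irreducible over Q and is the minimal polynomial of α.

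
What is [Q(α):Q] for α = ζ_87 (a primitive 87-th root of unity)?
[Q(α):Q] = 56

The minimal polynomial of ζ_87 over Q is the 87-th cyclotomic polynomial Φ_87(x), which is irreducible over Q and has degree φ(87) = 56. Hence [Q(α):Q] = φ(87) = 56.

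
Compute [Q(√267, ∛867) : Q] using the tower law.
[Q(√267, ∛867) : Q] = 6

Let L = Q(√267, ∛867). Since Q(√267) ⊂ L and [Q(√267):Q] = 2, the tower law gives 2 | [L:Q]. Likewise Q(∛867) ⊂ L with [Q(∛867):Q] = 3 (because 867 is not a perfect cube), so 3 | [L:Q]. As gcd(2,3) = 1, [L:Q] is divisible by 6. Conversely L is generated over Q by √267 and ∛867, so [L:Q] ≤ 2·3 = 6. Therefore [Q(√267, ∛867) : Q] = 6.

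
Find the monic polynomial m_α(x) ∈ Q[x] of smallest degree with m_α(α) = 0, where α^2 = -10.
m_α(x) = x^2 + 10

α satisfies α^2 + 10 = 0, so x^2 + 10 annihilates α. Since d = -10 is squarefree and ≠ 1, it is not a perfect square in Q, so x^2 + 10 has no rational root and is therefore irreducible over Q (a degree-2 polynomial over a field is irreducible iff it has no root). Hence m_α(x) = x^2 + 10.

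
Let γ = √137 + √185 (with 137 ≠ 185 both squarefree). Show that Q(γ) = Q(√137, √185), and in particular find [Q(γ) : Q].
[Q(γ) : Q] = 4 (equivalently, Q(γ) = Q(√137, √185))

Obviously Q(γ) ⊆ Q(√137, √185), and [Q(√137, √185):Q] = 4 (since 137, 185 are distinct squarefree integers > 1 with 25345 not a perfect square). To show equality we compute the minimal polynomial of γ. From γ = √137 + √185: γ^2 = 137 + 2√(25345) + 185 = 322 + 2√(25345), so γ^2 - 322 = 2√(25345); squaring, (γ^2 - 322)^2 = 4·25345, i.e. γ^4 - 644γ^2 + 103684 - 101380 = 0, i.e. γ^4 - 644γ^2 + 2304 = 0. So γ is a root of x^4 - 644x^2 + 2304. This polynomial is irreducible over Q: it has no rational root (each ±√137 ± √185 is irrational), and any factorization into two quadratics over Q would force √(25345) ∈ Q (pairing opposite roots) or √137, √185 ∈ Q (other pairings), all impossible. Hence [Q(γ):Q] = 4 = [Q(√137, √185):Q], so Q(γ) = Q(√137, √185).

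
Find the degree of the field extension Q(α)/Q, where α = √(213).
[Q(α):Q] = 2

[Q(α):Q] equals the degree of the minimal polynomial of α. Here α^2 = 213 and x^2 - 213 is irreducible (d = 213 is squarefree, ≠ 1, hence not a square), so deg(m_α) = 2. Thus [Q(α):Q] = 2.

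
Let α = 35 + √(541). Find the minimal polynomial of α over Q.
m_α(x) = x^2 - 70x + 684

From α - 35 = √(541), squaring gives (α - 35)^2 = 541, i.e. α^2 - 70α + 1225 = 541, so α^2 - 70α + 684 = 0. The discriminant of x^2 - 70x + 684 is (-70)^2 - 4·(684) = 4900 - 2736 = 2164, and 4·(541) is not a perfect square in Q since 541 is squarefree and ≠ 1. Hence x^2 - 70x + 684 is irreducible over Q and is the minimal polynomial of α.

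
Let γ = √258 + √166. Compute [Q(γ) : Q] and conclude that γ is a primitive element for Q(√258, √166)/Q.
[Q(γ) : Q] = 4 (equivalently, Q(γ) = Q(√258, √166))

Obviously Q(γ) ⊆ Q(√258, √166), and [Q(√258, √166):Q] = 4 (since 258, 166 are distinct squarefree integers > 1 with 42828 not a perfect square). To show equality we compute the minimal polynomial of γ. From γ = √258 + √166: γ^2 = 258 + 2√(42828) + 166 = 424 + 2√(42828), so γ^2 - 424 = 2√(42828); squaring, (γ^2 - 424)^2 = 4·42828, i.e. γ^4 - 848γ^2 + 179776 - 171312 = 0, i.e. γ^4 - 848γ^2 + 8464 = 0. So γ is a root of x^4 - 848x^2 + 8464. This polynomial is irreducible over Q: it has no rational root (each ±√258 ± √166 is irrational), and any factorization into two quadratics over Q would force √(42828) ∈ Q (pairing opposite roots) or √258, √166 ∈ Q (other pairings), all impossible. Hence [Q(γ):Q] = 4 = [Q(√258, √166):Q], so Q(γ) = Q(√258, √166).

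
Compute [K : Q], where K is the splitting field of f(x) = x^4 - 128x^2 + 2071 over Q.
[K : Q] = 4

Solving the quadratic in x^2: x^2 = (128 ± √(128^2 - 4·2071))/2 = (128 ± √8100)/2 = (128 ± 90)/2, giving x^2 = 109 or x^2 = 19. So f(x) = (x^2 - 109)(x^2 - 19) and the roots of f are ±√109, ±√19. Hence the splitting field is K = Q(√109, √19). Since 109 and 19 are distinct squarefree integers > 1, their product 2071 is not a perfect square, so √19 ∉ Q(√109). By the tower law [K:Q] = [Q(√109,√19):Q(√109)] · [Q(√109):Q] = 2 · 2 = 4.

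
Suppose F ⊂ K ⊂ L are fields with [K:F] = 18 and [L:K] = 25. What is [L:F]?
[L:F] = 450

The tower law says that for any tower of field extensions F ⊂ K ⊂ L with finite degrees, [L:F] = [L:K] · [K:F]. Here this gives [L:F] = 25 · 18 = 450.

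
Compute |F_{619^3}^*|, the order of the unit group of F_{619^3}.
|F_{619^3}^*| = 237176658

F_{619^3} has 619^3 = 237176659 elements; its multiplicative group consists of all nonzero elements, so |F_{619^3}^*| = 237176659 - 1 = 237176658. (It is cyclic since any finite subgroup of the multiplicative group of a field is cyclic.)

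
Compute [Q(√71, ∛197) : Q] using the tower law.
[Q(√71, ∛197) : Q] = 6

Let L = Q(√71, ∛197). Since Q(√71) ⊂ L and [Q(√71):Q] = 2, the tower law gives 2 | [L:Q]. Likewise Q(∛197) ⊂ L with [Q(∛197):Q] = 3 (because 197 is not a perfect cube), so 3 | [L:Q]. As gcd(2,3) = 1, [L:Q] is divisible by 6. Conversely L is generated over Q by √71 and ∛197, so [L:Q] ≤ 2·3 = 6. Therefore [Q(√71, ∛197) : Q] = 6.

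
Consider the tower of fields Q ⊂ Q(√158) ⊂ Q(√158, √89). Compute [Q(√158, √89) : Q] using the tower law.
[Q(√158, √89) : Q] = 4

[Q(√158):Q] = 2 (min poly x^2 - 158, irreducible since 158 is squarefree > 1). For the top step, suppose √89 ∈ Q(√158), say √89 = c + d√158 with c, d ∈ Q. Squaring: 89 = c^2 + 158d^2 + 2cd√158. Since √158 ∉ Q this forces 2cd = 0. If d = 0 then √89 = c ∈ Q, contradicting 89 squarefree > 1. If c = 0 then 89 = 158d^2, so 158·89 = (158d)^2 is a perfect square in Q — but 158·89 = 14062 is not a perfect square (since 158 and 89 are distinct squarefree integers). Contradiction. Hence √89 ∉ Q(√158), so x^2 - 89 stays irreducible over Q(√158) and [Q(√158, √89) : Q(√158)] = 2. By the tower law, [Q(√158, √89) : Q] = 2 · 2 = 4.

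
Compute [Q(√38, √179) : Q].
[Q(√38, √179) : Q] = 4

[Q(√38):Q] = 2 (min poly x^2 - 38, irreducible since 38 is squarefree > 1). For the top step, suppose √179 ∈ Q(√38), say √179 = c + d√38 with c, d ∈ Q. Squaring: 179 = c^2 + 38d^2 + 2cd√38. Since √38 ∉ Q this forces 2cd = 0. If d = 0 then √179 = c ∈ Q, contradicting 179 squarefree > 1. If c = 0 then 179 = 38d^2, so 38·179 = (38d)^2 is a perfect square in Q — but 38·179 = 6802 is not a perfect square (since 38 and 179 are distinct squarefree integers). Contradiction. Hence √179 ∉ Q(√38), so x^2 - 179 stays irreducible over Q(√38) and [Q(√38, √179) : Q(√38)] = 2. By the tower law, [Q(√38, √179) : Q] = 2 · 2 = 4.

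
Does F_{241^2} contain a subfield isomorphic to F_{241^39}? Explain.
No: F_{241^39} is not a subfield of F_{241^2}

F_{p^m} embeds in F_{p^n} iff m | n. Here 39 ∤ 2 (since 2 = 0·39 + 2 with remainder 2 ≠ 0), so F_{241^39} is not a subfield of F_{241^2}. Equivalently: if it were, the tower law would give 39 = [F_{241^39}:F_241] dividing [F_{241^2}:F_241] = 2, contradiction.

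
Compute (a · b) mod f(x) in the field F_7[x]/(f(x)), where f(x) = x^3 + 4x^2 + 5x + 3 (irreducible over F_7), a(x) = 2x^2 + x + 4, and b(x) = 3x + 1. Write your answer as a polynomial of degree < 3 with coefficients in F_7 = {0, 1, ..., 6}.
a · b ≡ 2x^2 + 4x (mod f(x))

Multiply in F_7[x]: a(x)·b(x) = (2x^2 + x + 4)·(3x + 1) = 6x^3 + 5x^2 + 6x + 4. This has degree ≥ 3, so divide by f(x) over F_7: 6x^3 + 5x^2 + 6x + 4 = (6)·(x^3 + 4x^2 + 5x + 3) + (2x^2 + 4x). Hence a·b ≡ 2x^2 + 4x (mod f). (F_7[x]/(f) is a field with 7^3 = 343 elements since f is irreducible of degree 3.)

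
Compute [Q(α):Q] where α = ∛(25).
[Q(α):Q] = 3

The minimal polynomial of α is x^3 - 25, irreducible over Q since 25 is not a perfect cube (so x^3 - 25 has no rational root). Hence [Q(α):Q] = deg(m_α) = 3.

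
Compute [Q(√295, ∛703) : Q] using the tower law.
[Q(√295, ∛703) : Q] = 6

Let L = Q(√295, ∛703). Since Q(√295) ⊂ L and [Q(√295):Q] = 2, the tower law gives 2 | [L:Q]. Likewise Q(∛703) ⊂ L with [Q(∛703):Q] = 3 (because 703 is not a perfect cube), so 3 | [L:Q]. As gcd(2,3) = 1, [L:Q] is divisible by 6. Conversely L is generated over Q by √295 and ∛703, so [L:Q] ≤ 2·3 = 6. Therefore [Q(√295, ∛703) : Q] = 6.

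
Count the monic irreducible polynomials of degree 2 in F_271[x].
There are 36585 monic irreducible polynomials of degree 2 over F_271

Each element of F_{271^2} that lies in no proper subfield is a root of exactly one monic irreducible of degree 2 over F_271, and each such polynomial has 2 distinct roots in F_{271^2}. By Möbius inversion the count is N_271(2) = (1/2) Σ_{d|2} μ(2/d) · 271^d = (1/2)(μ(2)·271^1 + μ(1)·271^2) = 73170/2 = 36585.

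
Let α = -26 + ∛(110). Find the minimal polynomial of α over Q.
m_α(x) = x^3 + 78x^2 + 2028x + 17466

Set β = α + 26 = ∛(110), so β^3 = 110. Then (α + 26)^3 - 110 = 0, i.e. α is a root of g(x) = (x + 26)^3 - 110 = x^3 + 78x^2 + 2028x + 17466. Since g(x) = h(x + 26) where h(x) = x^3 - 110, and h is irreducible over Q (because 110 is not a perfect cube, so h has no rational root, and a monic cubic with no rational root is irreducible), g is also irreducible (irreducibility is preserved under the substitution x → x + 26). Hence m_α(x) = x^3 + 78x^2 + 2028x + 17466.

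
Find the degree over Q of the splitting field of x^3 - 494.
[K : Q] = 6

The roots of x^3 - 494 are ∛494, ω∛494, ω^2∛494 where ω = e^(2πi/3) is a primitive cube root of unity, so K = Q(∛494, ω). Now [Q(∛494):Q] = 3 (since 494 is not a perfect cube, x^3 - 494 is irreducible) and [Q(ω):Q] = 2. Both 2 and 3 divide [K:Q], and [K:Q] ≤ 3·2 = 6, so [K:Q] = 6. (Equivalently: Q(∛494) ⊂ R but ω ∉ R, so [K : Q(∛494)] = 2.)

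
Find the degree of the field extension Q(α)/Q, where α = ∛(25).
[Q(α):Q] = 3

The minimal polynomial of α is x^3 - 25, irreducible over Q since 25 is not a perfect cube (so x^3 - 25 has no rational root). Hence [Q(α):Q] = deg(m_α) = 3.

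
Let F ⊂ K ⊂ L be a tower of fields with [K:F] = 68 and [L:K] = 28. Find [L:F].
[L:F] = 1904

The tower law says that for any tower of field extensions F ⊂ K ⊂ L with finite degrees, [L:F] = [L:K] · [K:F]. Here this gives [L:F] = 28 · 68 = 1904.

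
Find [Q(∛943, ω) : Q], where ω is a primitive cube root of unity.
[Q(∛943, ω) : Q] = 6

[Q(∛943):Q] = 3 (min poly x^3 - 943, irreducible since 943 is not a perfect cube). [Q(ω):Q] = 2 (min poly x^2 + x + 1). Since Q(∛943) ⊂ R and ω ∉ R, we have ω ∉ Q(∛943), so x^2 + x + 1 remains irreducible over Q(∛943) and [Q(∛943, ω) : Q(∛943)] = 2. By the tower law, [Q(∛943, ω) : Q] = 3 · 2 = 6. (In fact Q(∛943, ω) is the splitting field of x^3 - 943 over Q.)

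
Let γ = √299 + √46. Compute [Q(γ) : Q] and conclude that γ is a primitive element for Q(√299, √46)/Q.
[Q(γ) : Q] = 4 (equivalently, Q(γ) = Q(√299, √46))

Obviously Q(γ) ⊆ Q(√299, √46), and [Q(√299, √46):Q] = 4 (since 299, 46 are distinct squarefree integers > 1 with 13754 not a perfect square). To show equality we compute the minimal polynomial of γ. From γ = √299 + √46: γ^2 = 299 + 2√(13754) + 46 = 345 + 2√(13754), so γ^2 - 345 = 2√(13754); squaring, (γ^2 - 345)^2 = 4·13754, i.e. γ^4 - 690γ^2 + 119025 - 55016 = 0, i.e. γ^4 - 690γ^2 + 64009 = 0. So γ is a root of x^4 - 690x^2 + 64009. This polynomial is irreducible over Q: it has no rational root (each ±√299 ± √46 is irrational), and any factorization into two quadratics over Q would force √(13754) ∈ Q (pairing opposite roots) or √299, √46 ∈ Q (other pairings), all impossible. Hence [Q(γ):Q] = 4 = [Q(√299, √46):Q], so Q(γ) = Q(√299, √46).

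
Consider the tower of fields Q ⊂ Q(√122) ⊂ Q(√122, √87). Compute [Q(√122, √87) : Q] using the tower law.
[Q(√122, √87) : Q] = 4

[Q(√122):Q] = 2 (min poly x^2 - 122, irreducible since 122 is squarefree > 1). For the top step, suppose √87 ∈ Q(√122), say √87 = c + d√122 with c, d ∈ Q. Squaring: 87 = c^2 + 122d^2 + 2cd√122. Since √122 ∉ Q this forces 2cd = 0. If d = 0 then √87 = c ∈ Q, contradicting 87 squarefree > 1. If c = 0 then 87 = 122d^2, so 122·87 = (122d)^2 is a perfect square in Q — but 122·87 = 10614 is not a perfect square (since 122 and 87 are distinct squarefree integers). Contradiction. Hence √87 ∉ Q(√122), so x^2 - 87 stays irreducible over Q(√122) and [Q(√122, √87) : Q(√122)] = 2. By the tower law, [Q(√122, √87) : Q] = 2 · 2 = 4.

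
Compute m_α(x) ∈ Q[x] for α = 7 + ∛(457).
m_α(x) = x^3 - 21x^2 + 147x - 800

Set β = α - 7 = ∛(457), so β^3 = 457. Then (α - 7)^3 - 457 = 0, i.e. α is a root of g(x) = (x - 7)^3 - 457 = x^3 - 21x^2 + 147x - 800. Since g(x) = h(x - 7) where h(x) = x^3 - 457, and h is irreducible over Q (because 457 is not a perfect cube, so h has no rational root, and a monic cubic with no rational root is irreducible), g is also irreducible (irreducibility is preserved under the substitution x → x - 7). Hence m_α(x) = x^3 - 21x^2 + 147x - 800.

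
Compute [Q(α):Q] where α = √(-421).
[Q(α):Q] = 2

[Q(α):Q] equals the degree of the minimal polynomial of α. Here α^2 = -421 and x^2 + 421 is irreducible (d = -421 is squarefree, ≠ 1, hence not a square), so deg(m_α) = 2. Thus [Q(α):Q] = 2.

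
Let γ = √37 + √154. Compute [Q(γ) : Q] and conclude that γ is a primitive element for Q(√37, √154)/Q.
[Q(γ) : Q] = 4 (equivalently, Q(γ) = Q(√37, √154))

Obviously Q(γ) ⊆ Q(√37, √154), and [Q(√37, √154):Q] = 4 (since 37, 154 are distinct squarefree integers > 1 with 5698 not a perfect square). To show equality we compute the minimal polynomial of γ. From γ = √37 + √154: γ^2 = 37 + 2√(5698) + 154 = 191 + 2√(5698), so γ^2 - 191 = 2√(5698); squaring, (γ^2 - 191)^2 = 4·5698, i.e. γ^4 - 382γ^2 + 36481 - 22792 = 0, i.e. γ^4 - 382γ^2 + 13689 = 0. So γ is a root of x^4 - 382x^2 + 13689. This polynomial is irreducible over Q: it has no rational root (each ±√37 ± √154 is irrational), and any factorization into two quadratics over Q would force √(5698) ∈ Q (pairing opposite roots) or √37, √154 ∈ Q (other pairings), all impossible. Hence [Q(γ):Q] = 4 = [Q(√37, √154):Q], so Q(γ) = Q(√37, √154).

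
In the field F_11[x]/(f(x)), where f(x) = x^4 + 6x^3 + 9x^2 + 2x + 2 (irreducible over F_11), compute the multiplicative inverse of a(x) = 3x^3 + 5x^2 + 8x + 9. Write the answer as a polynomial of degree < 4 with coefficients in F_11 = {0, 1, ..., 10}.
a(x)^(-1) ≡ 8x^3 + 5x^2 + 2x + 10 (mod f(x))

Since f is irreducible over F_11, F_11[x]/(f) is a field and a(x) ≠ 0 has an inverse. Apply the extended Euclidean algorithm to f(x) and a(x) in F_11[x]: f(x) = (4x + 10)·a(x) + (4x^2 + 7x);  a(x) = (9x + 2)·(4x^2 + 7x) + (5x + 9);  (4x^2 + 7x) = (3x + 7)·(5x + 9) + (3). The last nonzero remainder is the constant 3 = gcd(f, a) in F_11. Back-substituting through the division chain expresses 3 = s(x)·a(x) + t(x)·f(x) with s(x) ≡ 2x^3 + 4x^2 + 6x + 8 (mod f), so (2x^3 + 4x^2 + 6x + 8)·a(x) ≡ 3 (mod f). Multiplying by 3^(-1) ≡ 4 in F_11 gives a(x)^(-1) ≡ 4·(2x^3 + 4x^2 + 6x + 8) ≡ 8x^3 + 5x^2 + 2x + 10 (mod f). Check: (3x^3 + 5x^2 + 8x + 9)·(8x^3 + 5x^2 + 2x + 10) = 2x^6 + 7x^4 + 9x^3 + x^2 + 10x + 2 ≡ 1 (mod x^4 + 6x^3 + 9x^2 + 2x + 2).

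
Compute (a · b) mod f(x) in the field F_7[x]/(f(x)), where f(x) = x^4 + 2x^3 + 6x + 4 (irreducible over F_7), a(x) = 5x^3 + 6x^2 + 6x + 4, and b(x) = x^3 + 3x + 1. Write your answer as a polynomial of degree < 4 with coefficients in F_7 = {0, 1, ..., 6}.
a · b ≡ 2x^3 (mod f(x))

Multiply in F_7[x]: a(x)·b(x) = (5x^3 + 6x^2 + 6x + 4)·(x^3 + 3x + 1) = 5x^6 + 6x^5 + 6x^3 + 3x^2 + 4x + 4. This has degree ≥ 4, so divide by f(x) over F_7: 5x^6 + 6x^5 + 6x^3 + 3x^2 + 4x + 4 = (5x^2 + 3x + 1)·(x^4 + 2x^3 + 6x + 4) + (2x^3). Hence a·b ≡ 2x^3 (mod f). (F_7[x]/(f) is a field with 7^4 = 2401 elements since f is irreducible of degree 4.)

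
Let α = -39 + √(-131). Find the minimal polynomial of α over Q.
m_α(x) = x^2 + 78x + 1652

From α + 39 = √(-131), squaring gives (α + 39)^2 = -131, i.e. α^2 + 78α + 1521 = -131, so α^2 + 78α + 1652 = 0. The discriminant of x^2 + 78x + 1652 is (78)^2 - 4·(1652) = 6084 - 6608 = -524, and 4·(-131) is not a perfect square in Q since -131 is squarefree and ≠ 1. Hence x^2 + 78x + 1652 is irreducible over Q and is the minimal polynomial of α.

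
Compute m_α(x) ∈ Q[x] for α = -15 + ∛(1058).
m_α(x) = x^3 + 45x^2 + 675x + 2317

Set β = α + 15 = ∛(1058), so β^3 = 1058. Then (α + 15)^3 - 1058 = 0, i.e. α is a root of g(x) = (x + 15)^3 - 1058 = x^3 + 45x^2 + 675x + 2317. Since g(x) = h(x + 15) where h(x) = x^3 - 1058, and h is irreducible over Q (because 1058 is not a perfect cube, so h has no rational root, and a monic cubic with no rational root is irreducible), g is also irreducible (irreducibility is preserved under the substitution x → x + 15). Hence m_α(x) = x^3 + 45x^2 + 675x + 2317.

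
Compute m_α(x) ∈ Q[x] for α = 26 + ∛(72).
m_α(x) = x^3 - 78x^2 + 2028x - 17648

Set β = α - 26 = ∛(72), so β^3 = 72. Then (α - 26)^3 - 72 = 0, i.e. α is a root of g(x) = (x - 26)^3 - 72 = x^3 - 78x^2 + 2028x - 17648. Since g(x) = h(x - 26) where h(x) = x^3 - 72, and h is irreducible over Q (because 72 is not a perfect cube, so h has no rational root, and a monic cubic with no rational root is irreducible), g is also irreducible (irreducibility is preserved under the substitution x → x - 26). Hence m_α(x) = x^3 - 78x^2 + 2028x - 17648.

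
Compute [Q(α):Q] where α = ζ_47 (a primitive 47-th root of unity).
[Q(α):Q] = 46

The minimal polynomial of ζ_47 over Q is the 47-th cyclotomic polynomial Φ_47(x), which is irreducible over Q and has degree φ(47) = 46. Hence [Q(α):Q] = φ(47) = 46.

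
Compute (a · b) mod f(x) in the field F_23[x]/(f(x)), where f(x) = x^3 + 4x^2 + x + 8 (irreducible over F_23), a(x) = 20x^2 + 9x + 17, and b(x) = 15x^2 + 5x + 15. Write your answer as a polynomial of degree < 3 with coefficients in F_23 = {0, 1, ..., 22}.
a · b ≡ 20x^2 + 4x + 17 (mod f(x))

Multiply in F_23[x]: a(x)·b(x) = (20x^2 + 9x + 17)·(15x^2 + 5x + 15) = x^4 + 5x^3 + 2x^2 + 13x + 2. This has degree ≥ 3, so divide by f(x) over F_23: x^4 + 5x^3 + 2x^2 + 13x + 2 = (x + 1)·(x^3 + 4x^2 + x + 8) + (20x^2 + 4x + 17). Hence a·b ≡ 20x^2 + 4x + 17 (mod f). (F_23[x]/(f) is a field with 23^3 = 12167 elements since f is irreducible of degree 3.)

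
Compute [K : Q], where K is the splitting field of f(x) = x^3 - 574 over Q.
[K : Q] = 6

The roots of x^3 - 574 are ∛574, ω∛574, ω^2∛574 where ω = e^(2πi/3) is a primitive cube root of unity, so K = Q(∛574, ω). Now [Q(∛574):Q] = 3 (since 574 is not a perfect cube, x^3 - 574 is irreducible) and [Q(ω):Q] = 2. Both 2 and 3 divide [K:Q], and [K:Q] ≤ 3·2 = 6, so [K:Q] = 6. (Equivalently: Q(∛574) ⊂ R but ω ∉ R, so [K : Q(∛574)] = 2.)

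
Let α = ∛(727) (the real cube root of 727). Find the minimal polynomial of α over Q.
m_α(x) = x^3 - 727

α satisfies α^3 = 727, so x^3 - 727 annihilates α. By the rational root test, a rational root p/q (in lowest terms) of x^3 - 727 would satisfy p^3 = 727 q^3, forcing q = 1 and p^3 = 727; but 727 is not a perfect cube, contradiction. A monic cubic over Q with no rational root is irreducible (any nontrivial factorization would include a linear factor). Hence x^3 - 727 is the minimal polynomial of α, and in particular [Q(α):Q] = 3.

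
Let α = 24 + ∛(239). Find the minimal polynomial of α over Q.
m_α(x) = x^3 - 72x^2 + 1728x - 14063

Set β = α - 24 = ∛(239), so β^3 = 239. Then (α - 24)^3 - 239 = 0, i.e. α is a root of g(x) = (x - 24)^3 - 239 = x^3 - 72x^2 + 1728x - 14063. Since g(x) = h(x - 24) where h(x) = x^3 - 239, and h is irreducible over Q (because 239 is not a perfect cube, so h has no rational root, and a monic cubic with no rational root is irreducible), g is also irreducible (irreducibility is preserved under the substitution x → x - 24). Hence m_α(x) = x^3 - 72x^2 + 1728x - 14063.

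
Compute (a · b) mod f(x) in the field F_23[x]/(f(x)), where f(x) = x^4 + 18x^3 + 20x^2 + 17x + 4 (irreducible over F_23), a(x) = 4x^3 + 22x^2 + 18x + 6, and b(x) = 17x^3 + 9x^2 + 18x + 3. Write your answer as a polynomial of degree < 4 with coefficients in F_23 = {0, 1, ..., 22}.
a · b ≡ 13x^3 + 8x + 22 (mod f(x))

Multiply in F_23[x]: a(x)·b(x) = (4x^3 + 22x^2 + 18x + 6)·(17x^3 + 9x^2 + 18x + 3) = 22x^6 + 19x^5 + x^4 + 5x^3 + 7x^2 + x + 18. This has degree ≥ 4, so divide by f(x) over F_23: 22x^6 + 19x^5 + x^4 + 5x^3 + 7x^2 + x + 18 = (22x^2 + 14x + 22)·(x^4 + 18x^3 + 20x^2 + 17x + 4) + (13x^3 + 8x + 22). Hence a·b ≡ 13x^3 + 8x + 22 (mod f). (F_23[x]/(f) is a field with 23^4 = 279841 elements since f is irreducible of degree 4.)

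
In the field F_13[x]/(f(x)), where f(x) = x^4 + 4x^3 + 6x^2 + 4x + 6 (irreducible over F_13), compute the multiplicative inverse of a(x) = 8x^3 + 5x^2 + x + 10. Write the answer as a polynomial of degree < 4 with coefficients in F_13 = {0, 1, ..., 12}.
a(x)^(-1) ≡ 11x^3 + 7x^2 + 12x + 5 (mod f(x))

Since f is irreducible over F_13, F_13[x]/(f) is a field and a(x) ≠ 0 has an inverse. Apply the extended Euclidean algorithm to f(x) and a(x) in F_13[x]: f(x) = (5x + 12)·a(x) + (6x^2 + 7x + 3);  a(x) = (10x)·(6x^2 + 7x + 3) + (10x + 10);  (6x^2 + 7x + 3) = (11x + 4)·(10x + 10) + (2). The last nonzero remainder is the constant 2 = gcd(f, a) in F_13. Back-substituting through the division chain expresses 2 = s(x)·a(x) + t(x)·f(x) with s(x) ≡ 9x^3 + x^2 + 11x + 10 (mod f), so (9x^3 + x^2 + 11x + 10)·a(x) ≡ 2 (mod f). Multiplying by 2^(-1) ≡ 7 in F_13 gives a(x)^(-1) ≡ 7·(9x^3 + x^2 + 11x + 10) ≡ 11x^3 + 7x^2 + 12x + 5 (mod f). Check: (8x^3 + 5x^2 + x + 10)·(11x^3 + 7x^2 + 12x + 5) = 10x^6 + 7x^5 + 12x^4 + 9x^3 + 3x^2 + 8x + 11 ≡ 1 (mod x^4 + 4x^3 + 6x^2 + 4x + 6).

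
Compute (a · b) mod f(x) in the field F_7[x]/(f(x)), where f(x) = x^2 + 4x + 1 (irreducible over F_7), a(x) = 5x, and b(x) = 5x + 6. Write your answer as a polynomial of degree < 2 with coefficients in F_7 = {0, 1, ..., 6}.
a · b ≡ 3 (mod f(x))

Multiply in F_7[x]: a(x)·b(x) = (5x)·(5x + 6) = 4x^2 + 2x. This has degree ≥ 2, so divide by f(x) over F_7: 4x^2 + 2x = (4)·(x^2 + 4x + 1) + (3). Hence a·b ≡ 3 (mod f). (F_7[x]/(f) is a field with 7^2 = 49 elements since f is irreducible of degree 2.)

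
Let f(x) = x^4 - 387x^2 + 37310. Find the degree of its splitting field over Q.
[K : Q] = 4

Solving the quadratic in x^2: x^2 = (387 ± √(387^2 - 4·37310))/2 = (387 ± √529)/2 = (387 ± 23)/2, giving x^2 = 182 or x^2 = 205. So f(x) = (x^2 - 182)(x^2 - 205) and the roots of f are ±√182, ±√205. Hence the splitting field is K = Q(√182, √205). Since 182 and 205 are distinct squarefree integers > 1, their product 37310 is not a perfect square, so √205 ∉ Q(√182). By the tower law [K:Q] = [Q(√182,√205):Q(√182)] · [Q(√182):Q] = 2 · 2 = 4.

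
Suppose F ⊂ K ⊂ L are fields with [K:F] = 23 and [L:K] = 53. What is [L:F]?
[L:F] = 1219

The tower law says that for any tower of field extensions F ⊂ K ⊂ L with finite degrees, [L:F] = [L:K] · [K:F]. Here this gives [L:F] = 53 · 23 = 1219.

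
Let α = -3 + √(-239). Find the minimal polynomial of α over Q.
m_α(x) = x^2 + 6x + 248

From α + 3 = √(-239), squaring gives (α + 3)^2 = -239, i.e. α^2 + 6α + 9 = -239, so α^2 + 6α + 248 = 0. The discriminant of x^2 + 6x + 248 is (6)^2 - 4·(248) = 36 - 992 = -956, and 4·(-239) is not a perfect square in Q since -239 is squarefree and ≠ 1. Hence x^2 + 6x + 248 is irreducible over Q and is the minimal polynomial of α.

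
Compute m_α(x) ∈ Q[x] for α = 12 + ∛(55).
m_α(x) = x^3 - 36x^2 + 432x - 1783

Set β = α - 12 = ∛(55), so β^3 = 55. Then (α - 12)^3 - 55 = 0, i.e. α is a root of g(x) = (x - 12)^3 - 55 = x^3 - 36x^2 + 432x - 1783. Since g(x) = h(x - 12) where h(x) = x^3 - 55, and h is irreducible over Q (because 55 is not a perfect cube, so h has no rational root, and a monic cubic with no rational root is irreducible), g is also irreducible (irreducibility is preserved under the substitution x → x - 12). Hence m_α(x) = x^3 - 36x^2 + 432x - 1783.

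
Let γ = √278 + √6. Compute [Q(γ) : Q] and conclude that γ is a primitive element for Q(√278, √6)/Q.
[Q(γ) : Q] = 4 (equivalently, Q(γ) = Q(√278, √6))

Obviously Q(γ) ⊆ Q(√278, √6), and [Q(√278, √6):Q] = 4 (since 278, 6 are distinct squarefree integers > 1 with 1668 not a perfect square). To show equality we compute the minimal polynomial of γ. From γ = √278 + √6: γ^2 = 278 + 2√(1668) + 6 = 284 + 2√(1668), so γ^2 - 284 = 2√(1668); squaring, (γ^2 - 284)^2 = 4·1668, i.e. γ^4 - 568γ^2 + 80656 - 6672 = 0, i.e. γ^4 - 568γ^2 + 73984 = 0. So γ is a root of x^4 - 568x^2 + 73984. This polynomial is irreducible over Q: it has no rational root (each ±√278 ± √6 is irrational), and any factorization into two quadratics over Q would force √(1668) ∈ Q (pairing opposite roots) or √278, √6 ∈ Q (other pairings), all impossible. Hence [Q(γ):Q] = 4 = [Q(√278, √6):Q], so Q(γ) = Q(√278, √6).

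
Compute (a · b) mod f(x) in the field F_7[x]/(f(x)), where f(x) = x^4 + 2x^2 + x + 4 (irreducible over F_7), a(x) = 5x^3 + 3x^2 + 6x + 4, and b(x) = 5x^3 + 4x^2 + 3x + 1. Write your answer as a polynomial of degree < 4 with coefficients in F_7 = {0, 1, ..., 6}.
a · b ≡ 5x^3 + 4x + 4 (mod f(x))

Multiply in F_7[x]: a(x)·b(x) = (5x^3 + 3x^2 + 6x + 4)·(5x^3 + 4x^2 + 3x + 1) = 4x^6 + x^4 + 2x^3 + 2x^2 + 4x + 4. This has degree ≥ 4, so divide by f(x) over F_7: 4x^6 + x^4 + 2x^3 + 2x^2 + 4x + 4 = (4x^2)·(x^4 + 2x^2 + x + 4) + (5x^3 + 4x + 4). Hence a·b ≡ 5x^3 + 4x + 4 (mod f). (F_7[x]/(f) is a field with 7^4 = 2401 elements since f is irreducible of degree 4.)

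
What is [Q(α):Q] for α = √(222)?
[Q(α):Q] = 2

[Q(α):Q] equals the degree of the minimal polynomial of α. Here α^2 = 222 and x^2 - 222 is irreducible (d = 222 is squarefree, ≠ 1, hence not a square), so deg(m_α) = 2. Thus [Q(α):Q] = 2.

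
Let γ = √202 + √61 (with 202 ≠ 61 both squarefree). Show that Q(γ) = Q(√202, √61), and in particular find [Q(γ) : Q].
[Q(γ) : Q] = 4 (equivalently, Q(γ) = Q(√202, √61))

Obviously Q(γ) ⊆ Q(√202, √61), and [Q(√202, √61):Q] = 4 (since 202, 61 are distinct squarefree integers > 1 with 12322 not a perfect square). To show equality we compute the minimal polynomial of γ. From γ = √202 + √61: γ^2 = 202 + 2√(12322) + 61 = 263 + 2√(12322), so γ^2 - 263 = 2√(12322); squaring, (γ^2 - 263)^2 = 4·12322, i.e. γ^4 - 526γ^2 + 69169 - 49288 = 0, i.e. γ^4 - 526γ^2 + 19881 = 0. So γ is a root of x^4 - 526x^2 + 19881. This polynomial is irreducible over Q: it has no rational root (each ±√202 ± √61 is irrational), and any factorization into two quadratics over Q would force √(12322) ∈ Q (pairing opposite roots) or √202, √61 ∈ Q (other pairings), all impossible. Hence [Q(γ):Q] = 4 = [Q(√202, √61):Q], so Q(γ) = Q(√202, √61).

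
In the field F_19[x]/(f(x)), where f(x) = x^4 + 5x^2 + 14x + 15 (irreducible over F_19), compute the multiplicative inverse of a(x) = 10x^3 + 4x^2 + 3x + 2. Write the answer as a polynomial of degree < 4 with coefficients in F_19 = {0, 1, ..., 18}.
a(x)^(-1) ≡ 8x^3 + 9x^2 + 17x + 8 (mod f(x))

Since f is irreducible over F_19, F_19[x]/(f) is a field and a(x) ≠ 0 has an inverse. Apply the extended Euclidean algorithm to f(x) and a(x) in F_19[x]: f(x) = (2x + 3)·a(x) + (6x^2 + x + 9);  a(x) = (8x + 12)·(6x^2 + x + 9) + (14x + 8);  (6x^2 + x + 9) = (14x + 7)·(14x + 8) + (10). The last nonzero remainder is the constant 10 = gcd(f, a) in F_19. Back-substituting through the division chain expresses 10 = s(x)·a(x) + t(x)·f(x) with s(x) ≡ 4x^3 + 14x^2 + 18x + 4 (mod f), so (4x^3 + 14x^2 + 18x + 4)·a(x) ≡ 10 (mod f). Multiplying by 10^(-1) ≡ 2 in F_19 gives a(x)^(-1) ≡ 2·(4x^3 + 14x^2 + 18x + 4) ≡ 8x^3 + 9x^2 + 17x + 8 (mod f). Check: (10x^3 + 4x^2 + 3x + 2)·(8x^3 + 9x^2 + 17x + 8) = 4x^6 + 8x^5 + 2x^4 + x^3 + 6x^2 + x + 16 ≡ 1 (mod x^4 + 5x^2 + 14x + 15).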